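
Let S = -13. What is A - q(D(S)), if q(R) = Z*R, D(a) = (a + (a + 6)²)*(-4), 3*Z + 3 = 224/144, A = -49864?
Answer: -149800/3 ≈ -49933.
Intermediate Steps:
Z = -13/27 (Z = -1 + (224/144)/3 = -1 + (224*(1/144))/3 = -1 + (⅓)*(14/9) = -1 + 14/27 = -13/27 ≈ -0.48148)
D(a) = -4*a - 4*(6 + a)² (D(a) = (a + (6 + a)²)*(-4) = -4*a - 4*(6 + a)²)
q(R) = -13*R/27
A - q(D(S)) = -49864 - (-13)*(-4*(-13) - 4*(6 - 13)²)/27 = -49864 - (-13)*(52 - 4*(-7)²)/27 = -49864 - (-13)*(52 - 4*49)/27 = -49864 - (-13)*(52 - 196)/27 = -49864 - (-13)*(-144)/27 = -49864 - 1*208/3 = -49864 - 208/3 = -149800/3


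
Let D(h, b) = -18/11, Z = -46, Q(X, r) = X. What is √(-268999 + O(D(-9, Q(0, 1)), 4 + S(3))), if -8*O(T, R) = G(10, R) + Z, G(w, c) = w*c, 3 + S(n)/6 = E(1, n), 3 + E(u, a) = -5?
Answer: I*√1075663/2 ≈ 518.57*I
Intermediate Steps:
E(u, a) = -8 (E(u, a) = -3 - 5 = -8)
S(n) = -66 (S(n) = -18 + 6*(-8) = -18 - 48 = -66)
G(w, c) = c*w
D(h, b) = -18/11 (D(h, b) = -18*1/11 = -18/11)
O(T, R) = 23/4 - 5*R/4 (O(T, R) = -(R*10 - 46)/8 = -(10*R - 46)/8 = -(-46 + 10*R)/8 = 23/4 - 5*R/4)
√(-268999 + O(D(-9, Q(0, 1)), 4 + S(3))) = √(-268999 + (23/4 - 5*(4 - 66)/4)) = √(-268999 + (23/4 - 5/4*(-62))) = √(-268999 + (23/4 + 155/2)) = √(-268999 + 333/4) = √(-1075663/4) = I*√1075663/2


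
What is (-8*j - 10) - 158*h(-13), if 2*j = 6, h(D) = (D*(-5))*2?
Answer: -20574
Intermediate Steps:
h(D) = -10*D (h(D) = -5*D*2 = -10*D)
j = 3 (j = (1/2)*6 = 3)
(-8*j - 10) - 158*h(-13) = (-8*3 - 10) - (-1580)*(-13) = (-24 - 10) - 158*130 = -34 - 20540 = -20574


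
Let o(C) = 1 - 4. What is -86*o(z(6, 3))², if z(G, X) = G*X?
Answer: -774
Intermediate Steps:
o(C) = -3
-86*o(z(6, 3))² = -86*(-3)² = -86*9 = -774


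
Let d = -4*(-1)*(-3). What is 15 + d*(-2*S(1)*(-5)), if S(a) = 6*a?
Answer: -705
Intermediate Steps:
d = -12 (d = 4*(-3) = -12)
15 + d*(-2*S(1)*(-5)) = 15 - 12*(-12)*(-5) = 15 - 12*(-2*6)*(-5) = 15 - (-144)*(-5) = 15 - 12*60 = 15 - 720 = -705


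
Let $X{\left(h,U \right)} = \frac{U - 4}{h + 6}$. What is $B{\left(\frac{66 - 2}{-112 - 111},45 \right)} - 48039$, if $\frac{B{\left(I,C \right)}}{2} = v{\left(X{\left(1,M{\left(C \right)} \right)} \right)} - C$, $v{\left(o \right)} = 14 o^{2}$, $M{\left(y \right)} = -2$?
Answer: $- \frac{336759}{7} \approx -48108.0$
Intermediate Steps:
$X{\left(h,U \right)} = \frac{-4 + U}{6 + h}$
$B{\left(I,C \right)} = \frac{144}{7} - 2 C$ ($B{\left(I,C \right)} = 2 \left(14 \left(\frac{-4 - 2}{6 + 1}\right)^{2} - C\right) = 2 \left(14 \left(\frac{1}{7} \left(-6\right)\right)^{2} - C\right) = 2 \left(14 \left(- \frac{6}{7}\right)^{2} - C\right) = 2 \left(14 \cdot \frac{36}{49} - C\right) = 2 \left(\frac{72}{7} - C\right) = \frac{144}{7} - 2 C$)
$B{\left(\frac{66 - 2}{-112 - 111},45 \right)} - 48039 = \left(\frac{144}{7} - 90\right) - 48039 = - \frac{486}{7} - 48039 = - \frac{336759}{7}$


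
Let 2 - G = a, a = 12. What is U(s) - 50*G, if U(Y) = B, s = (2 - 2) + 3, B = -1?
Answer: 499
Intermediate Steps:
s = 3 (s = 0 + 3 = 3)
G = -10 (G = 2 - 1*12 = 2 - 12 = -10)
U(Y) = -1
U(s) - 50*G = -1 - 50*(-10) = -1 + 500 = 499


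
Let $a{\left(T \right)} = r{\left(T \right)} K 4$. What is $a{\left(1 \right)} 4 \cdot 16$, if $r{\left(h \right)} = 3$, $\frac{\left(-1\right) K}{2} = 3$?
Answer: $-4608$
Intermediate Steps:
$K = -6$ ($K = \left(-2\right) 3 = -6$)
$a{\left(T \right)} = -72$ ($a{\left(T \right)} = 3 \left(-6\right) 4 = \left(-18\right) 4 = -72$)
$a{\left(1 \right)} 4 \cdot 16 = \left(-72\right) 4 \cdot 16 = \left(-288\right) 16 = -4608$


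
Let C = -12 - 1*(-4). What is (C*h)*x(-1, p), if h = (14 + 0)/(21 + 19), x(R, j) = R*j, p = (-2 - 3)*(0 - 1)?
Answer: 14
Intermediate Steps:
p = 5 (p = -5*(-1) = 5)
h = 7/20 (h = 14/40 = 14*(1/40) = 7/20 ≈ 0.35000)
C = -8 (C = -12 + 4 = -8)
(C*h)*x(-1, p) = (-8*7/20)*(-1*5) = -14/5*(-5) = 14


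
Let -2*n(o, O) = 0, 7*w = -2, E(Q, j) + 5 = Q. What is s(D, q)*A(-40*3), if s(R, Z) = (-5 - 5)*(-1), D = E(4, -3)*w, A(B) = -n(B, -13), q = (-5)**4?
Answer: 0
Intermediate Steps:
E(Q, j) = -5 + Q
w = -2/7 (w = (1/7)*(-2) = -2/7 ≈ -0.28571)
q = 625
n(o, O) = 0 (n(o, O) = -1/2*0 = 0)
A(B) = 0 (A(B) = -1*0 = 0)
D = 2/7 (D = (-5 + 4)*(-2/7) = -1*(-2/7) = 2/7 ≈ 0.28571)
s(R, Z) = 10 (s(R, Z) = -10*(-1) = 10)
s(D, q)*A(-40*3) = 10*0 = 0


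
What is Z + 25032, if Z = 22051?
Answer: 47083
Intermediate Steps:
Z + 25032 = 22051 + 25032 = 47083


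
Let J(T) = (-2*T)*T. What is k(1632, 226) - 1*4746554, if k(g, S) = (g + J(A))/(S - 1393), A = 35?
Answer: -5539227700/1167 ≈ -4.7466e+6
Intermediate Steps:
J(T) = -2*T**2
k(g, S) = (-2450 + g)/(-1393 + S) (k(g, S) = (g - 2*35**2)/(S - 1393) = (g - 2*1225)/(-1393 + S) = (g - 2450)/(-1393 + S) = (-2450 + g)/(-1393 + S))
k(1632, 226) - 1*4746554 = (-2450 + 1632)/(-1393 + 226) - 1*4746554 = -818/(-1167) - 4746554 = -1/1167*(-818) - 4746554 = 818/1167 - 4746554 = -5539227700/1167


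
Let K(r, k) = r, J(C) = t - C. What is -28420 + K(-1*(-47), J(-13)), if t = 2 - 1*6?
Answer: -28373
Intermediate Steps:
t = -4 (t = 2 - 6 = -4)
J(C) = -4 - C
-28420 + K(-1*(-47), J(-13)) = -28420 - 1*(-47) = -28420 + 47 = -28373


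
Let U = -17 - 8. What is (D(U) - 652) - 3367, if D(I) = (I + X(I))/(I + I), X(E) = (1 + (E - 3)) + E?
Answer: -200873/50 ≈ -4017.5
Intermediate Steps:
X(E) = -2 + 2*E (X(E) = (1 + (-3 + E)) + E = (-2 + E) + E = -2 + 2*E)
U = -25
D(I) = (-2 + 3*I)/(2*I) (D(I) = (I + (-2 + 2*I))/(I + I) = (-2 + 3*I)/((2*I)) = (-2 + 3*I)*(1/(2*I)) = (-2 + 3*I)/(2*I))
(D(U) - 652) - 3367 = ((3/2 - 1/(-25)) - 652) - 3367 = ((3/2 - 1*(-1/25)) - 652) - 3367 = ((3/2 + 1/25) - 652) - 3367 = (77/50 - 652) - 3367 = -32523/50 - 3367 = -200873/50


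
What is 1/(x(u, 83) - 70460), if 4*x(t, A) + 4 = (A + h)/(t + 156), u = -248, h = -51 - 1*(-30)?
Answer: -184/12964855 ≈ -1.4192e-5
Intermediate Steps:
h = -21 (h = -51 + 30 = -21)
x(t, A) = -1 + (-21 + A)/(4*(156 + t)) (x(t, A) = -1 + ((A - 21)/(t + 156))/4 = -1 + ((-21 + A)/(156 + t))/4 = -1 + (-21 + A)/(4*(156 + t)))
1/(x(u, 83) - 70460) = 1/((-645 + 83 - 4*(-248))/(4*(156 - 248)) - 70460) = 1/((¼)*(-645 + 83 + 992)/(-92) - 70460) = 1/((¼)*(-1/92)*430 - 70460) = 1/(-215/184 - 70460) = 1/(-12964855/184) = -184/12964855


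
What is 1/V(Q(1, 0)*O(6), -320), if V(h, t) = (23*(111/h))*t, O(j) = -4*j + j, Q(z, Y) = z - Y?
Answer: 3/136160 ≈ 2.2033e-5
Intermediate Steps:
O(j) = -3*j
V(h, t) = 2553*t/h (V(h, t) = (2553/h)*t = 2553*t/h)
1/V(Q(1, 0)*O(6), -320) = 1/(2553*(-320)/((1 - 1*0)*(-3*6))) = 1/(2553*(-320)/((1 + 0)*(-18))) = 1/(2553*(-320)/(1*(-18))) = 1/(2553*(-320)/(-18)) = 1/(2553*(-320)*(-1/18)) = 1/(136160/3) = 3/136160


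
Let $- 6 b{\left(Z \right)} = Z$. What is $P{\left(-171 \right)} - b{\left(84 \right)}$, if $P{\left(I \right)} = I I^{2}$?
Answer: $-5000197$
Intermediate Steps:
$b{\left(Z \right)} = - \frac{Z}{6}$
$P{\left(I \right)} = I^{3}$
$P{\left(-171 \right)} - b{\left(84 \right)} = \left(-171\right)^{3} - \left(- \frac{1}{6}\right) 84 = -5000211 - -14 = -5000211 + 14 = -5000197$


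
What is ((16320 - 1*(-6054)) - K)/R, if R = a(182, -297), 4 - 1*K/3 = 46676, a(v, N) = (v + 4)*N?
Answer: -27065/9207 ≈ -2.9396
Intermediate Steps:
a(v, N) = N*(4 + v) (a(v, N) = (4 + v)*N = N*(4 + v))
K = -140016 (K = 12 - 3*46676 = 12 - 140028 = -140016)
R = -55242 (R = -297*(4 + 182) = -297*186 = -55242)
((16320 - 1*(-6054)) - K)/R = ((16320 - 1*(-6054)) - 1*(-140016))/(-55242) = ((16320 + 6054) + 140016)*(-1/55242) = (22374 + 140016)*(-1/55242) = 162390*(-1/55242) = -27065/9207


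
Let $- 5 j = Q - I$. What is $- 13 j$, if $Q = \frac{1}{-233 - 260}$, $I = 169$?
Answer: $- \frac{1083134}{2465} \approx -439.41$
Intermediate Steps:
$Q = - \frac{1}{493}$ ($Q = \frac{1}{-493} = - \frac{1}{493} \approx -0.0020284$)
$j = \frac{83318}{2465}$ ($j = - \frac{- \frac{1}{493} - 169}{5} = \left(- \frac{1}{5}\right) \left(- \frac{83318}{493}\right) = \frac{83318}{2465} \approx 33.8$)
$- 13 j = \left(-13\right) \frac{83318}{2465} = - \frac{1083134}{2465}$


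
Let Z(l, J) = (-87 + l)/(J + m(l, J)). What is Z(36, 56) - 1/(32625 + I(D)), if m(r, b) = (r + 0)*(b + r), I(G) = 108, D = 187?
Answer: -1672751/110244744 ≈ -0.015173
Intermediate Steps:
m(r, b) = r*(b + r)
Z(l, J) = (-87 + l)/(J + l*(J + l))
Z(36, 56) - 1/(32625 + I(D)) = (-87 + 36)/(56 + 36*(56 + 36)) - 1/(32625 + 108) = -51/(56 + 36*92) - 1/32733 = -51/(56 + 3312) - 1*1/32733 = -51/3368 - 1/32733 = -1672751/110244744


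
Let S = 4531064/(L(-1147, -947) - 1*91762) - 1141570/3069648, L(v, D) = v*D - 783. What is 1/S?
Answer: 23829677424/99800269789 ≈ 0.23877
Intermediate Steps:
L(v, D) = -783 + D*v (L(v, D) = D*v - 783 = -783 + D*v)
S = 99800269789/23829677424 (S = 4531064/((-783 - 947*(-1147)) - 1*91762) - 1141570/3069648 = 4531064/((-783 + 1086209) - 91762) - 1141570*1/3069648 = 4531064/(1085426 - 91762) - 570785/1534824 = 4531064/993664 - 570785/1534824 = 4531064*(1/993664) - 570785/1534824 = 566383/124208 - 570785/1534824 = 99800269789/23829677424 ≈ 4.1881)
1/S = 1/(99800269789/23829677424) = 23829677424/99800269789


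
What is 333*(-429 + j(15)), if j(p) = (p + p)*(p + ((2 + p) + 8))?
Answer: 256743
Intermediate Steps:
j(p) = 2*p*(10 + 2*p) (j(p) = (2*p)*(p + (10 + p)) = (2*p)*(10 + 2*p) = 2*p*(10 + 2*p))
333*(-429 + j(15)) = 333*(-429 + 4*15*(5 + 15)) = 333*(-429 + 4*15*20) = 333*(-429 + 1200) = 333*771 = 256743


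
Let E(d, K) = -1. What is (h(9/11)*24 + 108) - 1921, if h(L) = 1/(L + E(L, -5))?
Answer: -1945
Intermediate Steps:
h(L) = 1/(-1 + L) (h(L) = 1/(L - 1) = 1/(-1 + L))
(h(9/11)*24 + 108) - 1921 = (24/(-1 + 9/11) + 108) - 1921 = (24/(-2/11) + 108) - 1921 = (-11/2*24 + 108) - 1921 = (-132 + 108) - 1921 = -24 - 1921 = -1945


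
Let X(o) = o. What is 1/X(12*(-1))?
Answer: -1/12 ≈ -0.083333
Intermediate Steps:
1/X(12*(-1)) = 1/(12*(-1)) = 1/(-12) = -1/12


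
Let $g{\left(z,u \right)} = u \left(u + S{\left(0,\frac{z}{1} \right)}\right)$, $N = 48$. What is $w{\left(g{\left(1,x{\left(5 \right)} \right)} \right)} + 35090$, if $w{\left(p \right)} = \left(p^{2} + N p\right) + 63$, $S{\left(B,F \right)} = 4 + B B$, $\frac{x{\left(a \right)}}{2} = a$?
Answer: $61473$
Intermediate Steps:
$x{\left(a \right)} = 2 a$
$S{\left(B,F \right)} = 4 + B^{2}$
$g{\left(z,u \right)} = u \left(4 + u\right)$ ($g{\left(z,u \right)} = u \left(u + \left(4 + 0^{2}\right)\right) = u \left(u + \left(4 + 0\right)\right) = u \left(u + 4\right) = u \left(4 + u\right)$)
$w{\left(p \right)} = 63 + p^{2} + 48 p$ ($w{\left(p \right)} = \left(p^{2} + 48 p\right) + 63 = 63 + p^{2} + 48 p$)
$w{\left(g{\left(1,x{\left(5 \right)} \right)} \right)} + 35090 = \left(63 + \left(2 \cdot 5 \left(4 + 2 \cdot 5\right)\right)^{2} + 48 \cdot 2 \cdot 5 \left(4 + 2 \cdot 5\right)\right) + 35090 = \left(63 + \left(10 \left(4 + 10\right)\right)^{2} + 48 \cdot 10 \left(4 + 10\right)\right) + 35090 = \left(63 + \left(10 \cdot 14\right)^{2} + 48 \cdot 10 \cdot 14\right) + 35090 = \left(63 + 140^{2} + 48 \cdot 140\right) + 35090 = \left(63 + 19600 + 6720\right) + 35090 = 26383 + 35090 = 61473$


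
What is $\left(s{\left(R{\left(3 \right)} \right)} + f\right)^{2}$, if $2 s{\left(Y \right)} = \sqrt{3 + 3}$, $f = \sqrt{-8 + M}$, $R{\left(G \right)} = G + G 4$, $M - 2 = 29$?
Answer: $\frac{49}{2} + \sqrt{138} \approx 36.247$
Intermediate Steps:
$M = 31$ ($M = 2 + 29 = 31$)
$R{\left(G \right)} = 5 G$ ($R{\left(G \right)} = G + 4 G = 5 G$)
$f = \sqrt{23}$ ($f = \sqrt{-8 + 31} = \sqrt{23} \approx 4.7958$)
$s{\left(Y \right)} = \frac{\sqrt{6}}{2}$ ($s{\left(Y \right)} = \frac{\sqrt{3 + 3}}{2} = \frac{\sqrt{6}}{2}$)
$\left(s{\left(R{\left(3 \right)} \right)} + f\right)^{2} = \left(\frac{\sqrt{6}}{2} + \sqrt{23}\right)^{2} = \left(\sqrt{23} + \frac{\sqrt{6}}{2}\right)^{2}$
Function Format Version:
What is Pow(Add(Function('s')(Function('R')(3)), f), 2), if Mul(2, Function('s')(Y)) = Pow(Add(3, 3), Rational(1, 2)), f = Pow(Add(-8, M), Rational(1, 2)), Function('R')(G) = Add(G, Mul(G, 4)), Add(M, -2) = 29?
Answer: Add(Rational(49, 2), Pow(138, Rational(1, 2))) ≈ 36.247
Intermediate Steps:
M = 31 (M = Add(2, 29) = 31)
Function('R')(G) = Mul(5, G) (Function('R')(G) = Add(G, Mul(4, G)) = Mul(5, G))
f = Pow(23, Rational(1, 2)) (f = Pow(Add(-8, 31), Rational(1, 2)) = Pow(23, Rational(1, 2)) ≈ 4.7958)
Function('s')(Y) = Mul(Rational(1, 2), Pow(6, Rational(1, 2))) (Function('s')(Y) = Mul(Rational(1, 2), Pow(Add(3, 3), Rational(1, 2))) = Mul(Rational(1, 2), Pow(6, Rational(1, 2))))
Pow(Add(Function('s')(Function('R')(3)), f), 2) = Pow(Add(Mul(Rational(1, 2), Pow(6, Rational(1, 2))), Pow(23, Rational(1, 2))), 2) = Pow(Add(Pow(23, Rational(1, 2)), Mul(Rational(1, 2), Pow(6, Rational(1, 2)))), 2)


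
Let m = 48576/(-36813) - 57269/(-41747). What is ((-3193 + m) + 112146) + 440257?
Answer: 281347917955245/512277437 ≈ 5.4921e+5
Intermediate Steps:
m = 26780475/512277437 (m = 48576*(-1/36813) - 57269*(-1/41747) = -16192/12271 + 57269/41747 = 26780475/512277437 ≈ 0.052277)
((-3193 + m) + 112146) + 440257 = ((-3193 + 26780475/512277437) + 112146) + 440257 = (-1635675075866/512277437 + 112146) + 440257 = 55814190373936/512277437 + 440257 = 281347917955245/512277437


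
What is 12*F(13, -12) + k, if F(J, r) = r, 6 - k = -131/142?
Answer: -19465/142 ≈ -137.08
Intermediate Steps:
k = 983/142 (k = 6 - (-131)/142 = 6 - 1*(-131/142) = 6 + 131/142 = 983/142 ≈ 6.9225)
12*F(13, -12) + k = 12*(-12) + 983/142 = -144 + 983/142 = -19465/142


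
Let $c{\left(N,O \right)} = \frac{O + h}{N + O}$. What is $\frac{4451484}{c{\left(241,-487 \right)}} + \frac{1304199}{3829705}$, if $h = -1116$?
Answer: $\frac{4193778241557117}{6139017115} \approx 6.8314 \cdot 10^{5}$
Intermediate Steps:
$c{\left(N,O \right)} = \frac{-1116 + O}{N + O}$ ($c{\left(N,O \right)} = \frac{O - 1116}{N + O} = \frac{-1116 + O}{N + O}$)
$\frac{4451484}{c{\left(241,-487 \right)}} + \frac{1304199}{3829705} = \frac{4451484}{\frac{1}{241 - 487} \left(-1116 - 487\right)} + \frac{1304199}{3829705} = \frac{4451484}{\frac{1}{-246} \left(-1603\right)} + 1304199 \cdot \frac{1}{3829705} = \frac{4451484}{\left(- \frac{1}{246}\right) \left(-1603\right)} + \frac{1304199}{3829705} = \frac{4451484}{\frac{1603}{246}} + \frac{1304199}{3829705} = 4451484 \cdot \frac{246}{1603} + \frac{1304199}{3829705} = \frac{1095065064}{1603} + \frac{1304199}{3829705} = \frac{4193778241557117}{6139017115}$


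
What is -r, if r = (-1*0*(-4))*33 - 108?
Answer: 108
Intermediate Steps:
r = -108 (r = (0*(-4))*33 - 108 = 0*33 - 108 = 0 - 108 = -108)
-r = -1*(-108) = 108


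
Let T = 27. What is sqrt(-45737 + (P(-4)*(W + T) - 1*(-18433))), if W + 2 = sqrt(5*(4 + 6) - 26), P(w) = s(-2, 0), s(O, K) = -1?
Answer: sqrt(-27329 - 2*sqrt(6)) ≈ 165.33*I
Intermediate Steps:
P(w) = -1
W = -2 + 2*sqrt(6) (W = -2 + sqrt(5*(4 + 6) - 26) = -2 + sqrt(5*10 - 26) = -2 + sqrt(50 - 26) = -2 + sqrt(24) = -2 + 2*sqrt(6) ≈ 2.8990)
sqrt(-45737 + (P(-4)*(W + T) - 1*(-18433))) = sqrt(-45737 + (-((-2 + 2*sqrt(6)) + 27) - 1*(-18433))) = sqrt(-45737 + (-(25 + 2*sqrt(6)) + 18433)) = sqrt(-45737 + ((-25 - 2*sqrt(6)) + 18433)) = sqrt(-45737 + (18408 - 2*sqrt(6))) = sqrt(-27329 - 2*sqrt(6))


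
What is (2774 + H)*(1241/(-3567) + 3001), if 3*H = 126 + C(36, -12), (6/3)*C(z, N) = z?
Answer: 30204785972/3567 ≈ 8.4678e+6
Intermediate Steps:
C(z, N) = z/2
H = 48 (H = (126 + (1/2)*36)/3 = (126 + 18)/3 = (1/3)*144 = 48)
(2774 + H)*(1241/(-3567) + 3001) = (2774 + 48)*(1241/(-3567) + 3001) = 2822*(1241*(-1/3567) + 3001) = 2822*(-1241/3567 + 3001) = 2822*(10703326/3567) = 30204785972/3567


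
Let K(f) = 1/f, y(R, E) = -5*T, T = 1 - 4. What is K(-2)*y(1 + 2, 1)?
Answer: -15/2 ≈ -7.5000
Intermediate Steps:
T = -3
y(R, E) = 15 (y(R, E) = -5*(-3) = 15)
K(-2)*y(1 + 2, 1) = 15/(-2) = -½*15 = -15/2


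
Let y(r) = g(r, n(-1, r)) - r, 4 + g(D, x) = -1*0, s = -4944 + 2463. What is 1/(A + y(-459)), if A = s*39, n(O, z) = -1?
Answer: -1/96304 ≈ -1.0384e-5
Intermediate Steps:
s = -2481
g(D, x) = -4 (g(D, x) = -4 - 1*0 = -4 + 0 = -4)
y(r) = -4 - r
A = -96759 (A = -2481*39 = -96759)
1/(A + y(-459)) = 1/(-96759 + (-4 - 1*(-459))) = 1/(-96759 + (-4 + 459)) = 1/(-96759 + 455) = 1/(-96304) = -1/96304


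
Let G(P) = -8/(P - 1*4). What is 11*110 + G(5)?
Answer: 1202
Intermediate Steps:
G(P) = -8/(-4 + P) (G(P) = -8/(P - 4) = -8/(-4 + P))
11*110 + G(5) = 11*110 - 8/(-4 + 5) = 1210 - 8/1 = 1210 - 8*1 = 1210 - 8 = 1202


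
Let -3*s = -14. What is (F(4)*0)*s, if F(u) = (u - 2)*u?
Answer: 0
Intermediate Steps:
F(u) = u*(-2 + u) (F(u) = (-2 + u)*u = u*(-2 + u))
s = 14/3 (s = -1/3*(-14) = 14/3 ≈ 4.6667)
(F(4)*0)*s = ((4*(-2 + 4))*0)*(14/3) = ((4*2)*0)*(14/3) = (8*0)*(14/3) = 0*(14/3) = 0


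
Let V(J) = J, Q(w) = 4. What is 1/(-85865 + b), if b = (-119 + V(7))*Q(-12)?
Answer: -1/86313 ≈ -1.1586e-5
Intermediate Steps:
b = -448 (b = (-119 + 7)*4 = -112*4 = -448)
1/(-85865 + b) = 1/(-85865 - 448) = 1/(-86313) = -1/86313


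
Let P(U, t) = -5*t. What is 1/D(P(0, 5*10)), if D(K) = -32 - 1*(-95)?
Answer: 1/63 ≈ 0.015873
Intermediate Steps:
D(K) = 63 (D(K) = -32 + 95 = 63)
1/D(P(0, 5*10)) = 1/63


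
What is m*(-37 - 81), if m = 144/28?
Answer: -4248/7 ≈ -606.86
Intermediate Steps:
m = 36/7 (m = 144*(1/28) = 36/7 ≈ 5.1429)
m*(-37 - 81) = 36*(-37 - 81)/7 = (36/7)*(-118) = -4248/7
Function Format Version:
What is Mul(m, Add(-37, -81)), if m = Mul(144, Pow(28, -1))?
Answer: Rational(-4248, 7) ≈ -606.86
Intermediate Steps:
m = Rational(36, 7) (m = Mul(144, Rational(1, 28)) = Rational(36, 7) ≈ 5.1429)
Mul(m, Add(-37, -81)) = Mul(Rational(36, 7), Add(-37, -81)) = Mul(Rational(36, 7), -118) = Rational(-4248, 7)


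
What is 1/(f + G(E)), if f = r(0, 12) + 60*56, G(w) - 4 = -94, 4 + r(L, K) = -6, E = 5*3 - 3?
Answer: 1/3260 ≈ 0.00030675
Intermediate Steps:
E = 12 (E = 15 - 3 = 12)
r(L, K) = -10 (r(L, K) = -4 - 6 = -10)
G(w) = -90 (G(w) = 4 - 94 = -90)
f = 3350 (f = -10 + 60*56 = -10 + 3360 = 3350)
1/(f + G(E)) = 1/(3350 - 90) = 1/3260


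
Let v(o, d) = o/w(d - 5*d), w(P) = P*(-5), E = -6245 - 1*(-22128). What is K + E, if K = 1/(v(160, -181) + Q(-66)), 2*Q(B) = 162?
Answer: 232733780/14653 ≈ 15883.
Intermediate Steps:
E = 15883 (E = -6245 + 22128 = 15883)
w(P) = -5*P
v(o, d) = o/(20*d) (v(o, d) = o/((-5*(d - 5*d))) = o/((-(-20)*d)) = o/((20*d)) = o*(1/(20*d)) = o/(20*d))
Q(B) = 81 (Q(B) = (½)*162 = 81)
K = 181/14653 (K = 1/((1/20)*160/(-181) + 81) = 1/((1/20)*160*(-1/181) + 81) = 1/(-8/181 + 81) = 1/(14653/181) = 181/14653 ≈ 0.012352)
K + E = 181/14653 + 15883 = 232733780/14653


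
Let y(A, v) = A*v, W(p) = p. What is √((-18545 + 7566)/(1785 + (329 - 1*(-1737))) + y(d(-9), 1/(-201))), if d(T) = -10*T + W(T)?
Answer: I*√216623332690/258017 ≈ 1.8039*I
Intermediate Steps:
d(T) = -9*T (d(T) = -10*T + T = -9*T)
√((-18545 + 7566)/(1785 + (329 - 1*(-1737))) + y(d(-9), 1/(-201))) = √((-18545 + 7566)/(1785 + (329 - 1*(-1737))) - 9*(-9)/(-201)) = √(-10979/(1785 + (329 + 1737)) + 81*(-1/201)) = √(-10979/(1785 + 2066) - 27/67) = √(-10979/3851 - 27/67) = √(-839570/258017) = I*√216623332690/258017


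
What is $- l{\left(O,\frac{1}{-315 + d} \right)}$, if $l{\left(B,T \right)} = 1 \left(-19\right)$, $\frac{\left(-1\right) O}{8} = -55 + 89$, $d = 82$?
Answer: $19$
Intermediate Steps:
$O = -272$ ($O = - 8 \left(-55 + 89\right) = \left(-8\right) 34 = -272$)
$l{\left(B,T \right)} = -19$
$- l{\left(O,\frac{1}{-315 + d} \right)} = \left(-1\right) \left(-19\right) = 19$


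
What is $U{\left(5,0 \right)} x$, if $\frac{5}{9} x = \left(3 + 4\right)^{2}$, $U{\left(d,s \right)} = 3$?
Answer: $\frac{1323}{5} \approx 264.6$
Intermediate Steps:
$x = \frac{441}{5}$ ($x = \frac{9 \left(3 + 4\right)^{2}}{5} = \frac{9 \cdot 7^{2}}{5} = \frac{9}{5} \cdot 49 = \frac{441}{5} \approx 88.2$)
$U{\left(5,0 \right)} x = 3 \cdot \frac{441}{5} = \frac{1323}{5}$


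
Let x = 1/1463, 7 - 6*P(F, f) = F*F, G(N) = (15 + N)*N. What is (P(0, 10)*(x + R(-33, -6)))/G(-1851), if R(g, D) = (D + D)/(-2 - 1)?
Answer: 1951/1420546248 ≈ 1.3734e-6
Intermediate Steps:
G(N) = N*(15 + N)
R(g, D) = -2*D/3 (R(g, D) = (2*D)/(-3) = (2*D)*(-⅓) = -2*D/3)
P(F, f) = 7/6 - F²/6 (P(F, f) = 7/6 - F*F/6 = 7/6 - F²/6)
x = 1/1463 ≈ 0.00068353
(P(0, 10)*(x + R(-33, -6)))/G(-1851) = ((7/6 - ⅙*0²)*(1/1463 - ⅔*(-6)))/((-1851*(15 - 1851))) = ((7/6 - ⅙*0)*(1/1463 + 4))/((-1851*(-1836))) = ((7/6 + 0)*(5853/1463))/3398436 = ((7/6)*(5853/1463))*(1/3398436) = (1951/418)*(1/3398436) = 1951/1420546248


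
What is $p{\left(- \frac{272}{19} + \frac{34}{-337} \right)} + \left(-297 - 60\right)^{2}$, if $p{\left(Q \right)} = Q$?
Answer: $\frac{815963637}{6403} \approx 1.2743 \cdot 10^{5}$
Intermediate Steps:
$p{\left(- \frac{272}{19} + \frac{34}{-337} \right)} + \left(-297 - 60\right)^{2} = \left(- \frac{272}{19} + \frac{34}{-337}\right) + \left(-297 - 60\right)^{2} = \left(\left(-272\right) \frac{1}{19} + 34 \left(- \frac{1}{337}\right)\right) + \left(-357\right)^{2} = \left(- \frac{272}{19} - \frac{34}{337}\right) + 127449 = - \frac{92310}{6403} + 127449 = \frac{815963637}{6403}$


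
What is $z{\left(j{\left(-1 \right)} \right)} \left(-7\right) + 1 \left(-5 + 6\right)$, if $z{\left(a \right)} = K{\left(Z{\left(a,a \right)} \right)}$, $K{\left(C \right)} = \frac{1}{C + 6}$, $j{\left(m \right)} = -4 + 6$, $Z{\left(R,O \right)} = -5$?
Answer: $-6$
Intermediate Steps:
$j{\left(m \right)} = 2$
$K{\left(C \right)} = \frac{1}{6 + C}$
$z{\left(a \right)} = 1$ ($z{\left(a \right)} = \frac{1}{6 - 5} = 1^{-1} = 1$)
$z{\left(j{\left(-1 \right)} \right)} \left(-7\right) + 1 \left(-5 + 6\right) = 1 \left(-7\right) + 1 \left(-5 + 6\right) = -7 + 1 \cdot 1 = -7 + 1 = -6$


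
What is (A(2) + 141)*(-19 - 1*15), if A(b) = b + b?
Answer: -4930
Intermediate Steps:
A(b) = 2*b
(A(2) + 141)*(-19 - 1*15) = (2*2 + 141)*(-19 - 1*15) = (4 + 141)*(-19 - 15) = 145*(-34) = -4930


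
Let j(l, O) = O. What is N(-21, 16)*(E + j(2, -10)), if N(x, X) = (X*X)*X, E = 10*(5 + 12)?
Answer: 655360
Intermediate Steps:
E = 170 (E = 10*17 = 170)
N(x, X) = X³ (N(x, X) = X²*X = X³)
N(-21, 16)*(E + j(2, -10)) = 16³*(170 - 10) = 4096*160 = 655360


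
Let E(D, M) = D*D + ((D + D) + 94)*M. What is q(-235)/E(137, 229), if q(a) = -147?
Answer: -49/34347 ≈ -0.0014266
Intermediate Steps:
E(D, M) = D² + M*(94 + 2*D) (E(D, M) = D² + (2*D + 94)*M = D² + (94 + 2*D)*M = D² + M*(94 + 2*D))
q(-235)/E(137, 229) = -147/(137² + 94*229 + 2*137*229) = -147/(18769 + 21526 + 62746) = -147/103041 = -147*1/103041 = -49/34347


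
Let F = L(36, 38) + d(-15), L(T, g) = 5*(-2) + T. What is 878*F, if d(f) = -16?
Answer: 8780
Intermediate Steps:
L(T, g) = -10 + T
F = 10 (F = (-10 + 36) - 16 = 26 - 16 = 10)
878*F = 878*10 = 8780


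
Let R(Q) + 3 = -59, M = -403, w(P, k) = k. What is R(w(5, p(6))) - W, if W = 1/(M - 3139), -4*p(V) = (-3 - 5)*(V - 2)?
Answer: -219603/3542 ≈ -62.000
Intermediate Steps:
p(V) = -4 + 2*V (p(V) = -(-3 - 5)*(V - 2)/4 = -(-2)*(-2 + V) = -(16 - 8*V)/4 = -4 + 2*V)
W = -1/3542 (W = 1/(-403 - 3139) = 1/(-3542) = -1/3542 ≈ -0.00028233)
R(Q) = -62 (R(Q) = -3 - 59 = -62)
R(w(5, p(6))) - W = -62 - 1*(-1/3542) = -62 + 1/3542 = -219603/3542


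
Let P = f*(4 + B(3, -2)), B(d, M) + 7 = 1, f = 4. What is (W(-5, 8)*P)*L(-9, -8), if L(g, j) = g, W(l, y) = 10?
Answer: 720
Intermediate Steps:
B(d, M) = -6 (B(d, M) = -7 + 1 = -6)
P = -8 (P = 4*(4 - 6) = 4*(-2) = -8)
(W(-5, 8)*P)*L(-9, -8) = (10*(-8))*(-9) = -80*(-9) = 720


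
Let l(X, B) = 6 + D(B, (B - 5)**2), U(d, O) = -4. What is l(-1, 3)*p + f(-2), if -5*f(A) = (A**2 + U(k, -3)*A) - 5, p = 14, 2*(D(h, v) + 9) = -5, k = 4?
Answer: -392/5 ≈ -78.400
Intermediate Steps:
D(h, v) = -23/2 (D(h, v) = -9 + (1/2)*(-5) = -9 - 5/2 = -23/2)
l(X, B) = -11/2 (l(X, B) = 6 - 23/2 = -11/2)
f(A) = 1 - A**2/5 + 4*A/5 (f(A) = -((A**2 - 4*A) - 5)/5 = -(-5 + A**2 - 4*A)/5 = 1 - A**2/5 + 4*A/5)
l(-1, 3)*p + f(-2) = -11/2*14 + (1 - 1/5*(-2)**2 + (4/5)*(-2)) = -77 + (1 - 1/5*4 - 8/5) = -77 + (1 - 4/5 - 8/5) = -77 - 7/5 = -392/5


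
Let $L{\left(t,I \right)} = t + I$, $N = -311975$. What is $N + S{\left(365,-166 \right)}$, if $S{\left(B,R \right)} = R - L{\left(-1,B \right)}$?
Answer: $-312505$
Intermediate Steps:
$L{\left(t,I \right)} = I + t$
$S{\left(B,R \right)} = 1 + R - B$ ($S{\left(B,R \right)} = R - \left(B - 1\right) = R - \left(-1 + B\right) = 1 + R - B$)
$N + S{\left(365,-166 \right)} = -311975 - 530 = -312505$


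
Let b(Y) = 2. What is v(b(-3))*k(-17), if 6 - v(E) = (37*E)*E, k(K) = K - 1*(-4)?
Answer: 1846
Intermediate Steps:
k(K) = 4 + K (k(K) = K + 4 = 4 + K)
v(E) = 6 - 37*E**2 (v(E) = 6 - 37*E*E = 6 - 37*E**2)
v(b(-3))*k(-17) = (6 - 37*2**2)*(4 - 17) = (6 - 37*4)*(-13) = (6 - 148)*(-13) = -142*(-13) = 1846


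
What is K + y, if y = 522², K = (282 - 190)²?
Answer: 280948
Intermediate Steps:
K = 8464 (K = 92² = 8464)
y = 272484
K + y = 8464 + 272484 = 280948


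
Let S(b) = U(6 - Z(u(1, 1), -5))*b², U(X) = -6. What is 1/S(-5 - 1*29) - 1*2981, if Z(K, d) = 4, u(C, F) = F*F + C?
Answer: -20676217/6936 ≈ -2981.0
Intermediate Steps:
u(C, F) = C + F² (u(C, F) = F² + C = C + F²)
S(b) = -6*b²
1/S(-5 - 1*29) - 1*2981 = 1/(-6*(-5 - 1*29)²) - 1*2981 = 1/(-6*(-5 - 29)²) - 2981 = 1/(-6*(-34)²) - 2981 = 1/(-6*1156) - 2981 = 1/(-6936) - 2981 = -1/6936 - 2981 = -20676217/6936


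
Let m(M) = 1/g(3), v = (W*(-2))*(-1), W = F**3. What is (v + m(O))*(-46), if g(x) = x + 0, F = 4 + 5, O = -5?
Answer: -201250/3 ≈ -67083.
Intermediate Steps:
F = 9
g(x) = x
W = 729 (W = 9**3 = 729)
v = 1458 (v = (729*(-2))*(-1) = -1458*(-1) = 1458)
m(M) = 1/3
(v + m(O))*(-46) = (1458 + 1/3)*(-46) = (4375/3)*(-46) = -201250/3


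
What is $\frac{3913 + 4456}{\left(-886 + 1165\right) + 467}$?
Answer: $\frac{8369}{746} \approx 11.219$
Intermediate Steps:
$\frac{3913 + 4456}{\left(-886 + 1165\right) + 467} = \frac{8369}{279 + 467} = \frac{8369}{746}$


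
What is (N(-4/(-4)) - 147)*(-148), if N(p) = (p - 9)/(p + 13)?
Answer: 152884/7 ≈ 21841.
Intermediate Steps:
N(p) = (-9 + p)/(13 + p)
(N(-4/(-4)) - 147)*(-148) = ((-9 - 4/(-4))/(13 - 4/(-4)) - 147)*(-148) = ((-9 - 4*(-1/4))/(13 - 4*(-1/4)) - 147)*(-148) = ((-9 + 1)/(13 + 1) - 147)*(-148) = (-8/14 - 147)*(-148) = ((1/14)*(-8) - 147)*(-148) = (-4/7 - 147)*(-148) = -1033/7*(-148) = 152884/7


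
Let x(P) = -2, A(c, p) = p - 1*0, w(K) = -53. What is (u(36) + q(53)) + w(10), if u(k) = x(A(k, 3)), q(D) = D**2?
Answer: 2754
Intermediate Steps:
A(c, p) = p (A(c, p) = p + 0 = p)
u(k) = -2
(u(36) + q(53)) + w(10) = (-2 + 53**2) - 53 = (-2 + 2809) - 53 = 2807 - 53 = 2754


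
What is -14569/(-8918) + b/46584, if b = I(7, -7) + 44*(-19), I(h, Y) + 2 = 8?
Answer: 167820089/103859028 ≈ 1.6158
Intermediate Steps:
I(h, Y) = 6 (I(h, Y) = -2 + 8 = 6)
b = -830 (b = 6 + 44*(-19) = 6 - 836 = -830)
-14569/(-8918) + b/46584 = -14569/(-8918) - 830/46584 = -14569*(-1/8918) - 830*1/46584 = 14569/8918 - 415/23292 = 167820089/103859028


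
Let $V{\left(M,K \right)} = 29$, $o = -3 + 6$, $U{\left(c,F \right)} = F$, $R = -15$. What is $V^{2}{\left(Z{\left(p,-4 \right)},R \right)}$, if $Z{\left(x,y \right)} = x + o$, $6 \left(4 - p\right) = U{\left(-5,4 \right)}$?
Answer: $841$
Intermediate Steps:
$o = 3$
$p = \frac{10}{3}$ ($p = 4 - \frac{2}{3} = \frac{10}{3} \approx 3.3333$)
$Z{\left(x,y \right)} = 3 + x$ ($Z{\left(x,y \right)} = x + 3 = 3 + x$)
$V^{2}{\left(Z{\left(p,-4 \right)},R \right)} = 29^{2} = 841$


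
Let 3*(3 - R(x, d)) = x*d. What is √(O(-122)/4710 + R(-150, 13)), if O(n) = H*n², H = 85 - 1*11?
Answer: √4918471665/2355 ≈ 29.780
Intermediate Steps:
H = 74 (H = 85 - 11 = 74)
R(x, d) = 3 - d*x/3 (R(x, d) = 3 - x*d/3 = 3 - d*x/3)
O(n) = 74*n²
√(O(-122)/4710 + R(-150, 13)) = √((74*(-122)²)/4710 + (3 - ⅓*13*(-150))) = √((74*14884)*(1/4710) + (3 + 650)) = √(1101416*(1/4710) + 653) = √(550708/2355 + 653) = √(2088523/2355) = √4918471665/2355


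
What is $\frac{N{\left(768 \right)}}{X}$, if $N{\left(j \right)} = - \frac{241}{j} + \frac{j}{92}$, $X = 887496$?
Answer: $\frac{141913}{15676729344} \approx 9.0525 \cdot 10^{-6}$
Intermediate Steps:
$N{\left(j \right)} = - \frac{241}{j} + \frac{j}{92}$ ($N{\left(j \right)} = - \frac{241}{j} + j \frac{1}{92} = - \frac{241}{j} + \frac{j}{92}$)
$\frac{N{\left(768 \right)}}{X} = \frac{- \frac{241}{768} + \frac{1}{92} \cdot 768}{887496} = \left(\left(-241\right) \frac{1}{768} + \frac{192}{23}\right) \frac{1}{887496} = \left(- \frac{241}{768} + \frac{192}{23}\right) \frac{1}{887496} = \frac{141913}{17664} \cdot \frac{1}{887496} = \frac{141913}{15676729344}$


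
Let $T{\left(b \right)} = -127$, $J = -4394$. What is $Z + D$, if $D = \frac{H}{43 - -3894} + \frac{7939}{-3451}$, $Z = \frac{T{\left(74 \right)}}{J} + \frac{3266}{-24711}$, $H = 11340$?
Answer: $\frac{41359326949117}{86778437474274} \approx 0.47661$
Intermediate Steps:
$Z = - \frac{11212507}{108580134}$ ($Z = - \frac{127}{-4394} + \frac{3266}{-24711} = \left(-127\right) \left(- \frac{1}{4394}\right) + 3266 \left(- \frac{1}{24711}\right) = \frac{127}{4394} - \frac{3266}{24711} = - \frac{11212507}{108580134} \approx -0.10326$)
$D = \frac{463441}{799211}$ ($D = \frac{11340}{43 - -3894} + \frac{7939}{-3451} = \frac{11340}{43 + 3894} + 7939 \left(- \frac{1}{3451}\right) = \frac{11340}{3937} - \frac{467}{203} = \frac{463441}{799211} \approx 0.57987$)
$Z + D = - \frac{11212507}{108580134} + \frac{463441}{799211} = \frac{41359326949117}{86778437474274}$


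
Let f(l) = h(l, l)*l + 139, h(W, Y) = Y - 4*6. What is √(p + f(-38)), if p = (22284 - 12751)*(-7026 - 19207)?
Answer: 7*I*√5103606 ≈ 15814.0*I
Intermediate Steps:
h(W, Y) = -24 + Y (h(W, Y) = Y - 24 = -24 + Y)
f(l) = 139 + l*(-24 + l) (f(l) = (-24 + l)*l + 139 = l*(-24 + l) + 139 = 139 + l*(-24 + l))
p = -250079189 (p = 9533*(-26233) = -250079189)
√(p + f(-38)) = √(-250079189 + (139 - 38*(-24 - 38))) = √(-250079189 + (139 - 38*(-62))) = √(-250079189 + (139 + 2356)) = √(-250079189 + 2495) = √(-250076694) = 7*I*√5103606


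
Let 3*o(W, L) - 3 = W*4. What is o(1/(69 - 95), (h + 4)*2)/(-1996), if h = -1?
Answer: -37/77844 ≈ -0.00047531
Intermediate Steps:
o(W, L) = 1 + 4*W/3 (o(W, L) = 1 + (W*4)/3 = 1 + (4*W)/3 = 1 + 4*W/3)
o(1/(69 - 95), (h + 4)*2)/(-1996) = (1 + 4/(3*(69 - 95)))/(-1996) = (1 + (4/3)/(-26))*(-1/1996) = (1 + (4/3)*(-1/26))*(-1/1996) = (1 - 2/39)*(-1/1996) = (37/39)*(-1/1996) = -37/77844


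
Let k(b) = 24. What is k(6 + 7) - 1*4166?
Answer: -4142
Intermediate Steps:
k(6 + 7) - 1*4166 = 24 - 1*4166 = 24 - 4166 = -4142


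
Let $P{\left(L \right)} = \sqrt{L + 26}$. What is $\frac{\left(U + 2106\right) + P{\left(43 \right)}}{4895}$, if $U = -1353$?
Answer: $\frac{753}{4895} + \frac{\sqrt{69}}{4895} \approx 0.15553$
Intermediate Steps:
$P{\left(L \right)} = \sqrt{26 + L}$
$\frac{\left(U + 2106\right) + P{\left(43 \right)}}{4895} = \frac{\left(-1353 + 2106\right) + \sqrt{26 + 43}}{4895} = \left(753 + \sqrt{69}\right) \frac{1}{4895} = \frac{753}{4895} + \frac{\sqrt{69}}{4895}$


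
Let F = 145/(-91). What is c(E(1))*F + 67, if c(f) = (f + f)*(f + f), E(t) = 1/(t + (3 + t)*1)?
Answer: 30369/455 ≈ 66.745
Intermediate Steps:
E(t) = 1/(3 + 2*t) (E(t) = 1/(t + (3 + t)) = 1/(3 + 2*t))
F = -145/91 (F = 145*(-1/91) = -145/91 ≈ -1.5934)
c(f) = 4*f² (c(f) = (2*f)*(2*f) = 4*f²)
c(E(1))*F + 67 = (4*(1/(3 + 2*1))²)*(-145/91) + 67 = (4*(1/(3 + 2))²)*(-145/91) + 67 = (4*(1/5)²)*(-145/91) + 67 = (4*(⅕)²)*(-145/91) + 67 = (4*(1/25))*(-145/91) + 67 = (4/25)*(-145/91) + 67 = -116/455 + 67 = 30369/455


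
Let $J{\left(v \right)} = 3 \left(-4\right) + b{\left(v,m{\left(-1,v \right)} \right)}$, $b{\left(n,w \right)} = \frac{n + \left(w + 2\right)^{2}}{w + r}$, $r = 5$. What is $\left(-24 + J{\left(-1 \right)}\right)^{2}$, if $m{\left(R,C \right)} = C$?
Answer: $1296$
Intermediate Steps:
$b{\left(n,w \right)} = \frac{n + \left(2 + w\right)^{2}}{5 + w}$ ($b{\left(n,w \right)} = \frac{n + \left(w + 2\right)^{2}}{w + 5} = \frac{n + \left(2 + w\right)^{2}}{5 + w}$)
$J{\left(v \right)} = -12 + \frac{v + \left(2 + v\right)^{2}}{5 + v}$ ($J{\left(v \right)} = 3 \left(-4\right) + \frac{v + \left(2 + v\right)^{2}}{5 + v} = -12 + \frac{v + \left(2 + v\right)^{2}}{5 + v}$)
$\left(-24 + J{\left(-1 \right)}\right)^{2} = \left(-24 + \frac{-56 + \left(-1\right)^{2} - -7}{5 - 1}\right)^{2} = \left(-24 + \frac{-56 + 1 + 7}{4}\right)^{2} = \left(-24 + \frac{1}{4} \left(-48\right)\right)^{2} = \left(-24 - 12\right)^{2} = \left(-36\right)^{2} = 1296$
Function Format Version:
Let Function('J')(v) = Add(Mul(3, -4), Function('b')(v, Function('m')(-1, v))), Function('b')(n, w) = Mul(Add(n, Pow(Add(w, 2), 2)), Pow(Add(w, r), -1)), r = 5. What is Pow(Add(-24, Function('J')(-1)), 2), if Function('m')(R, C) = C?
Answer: 1296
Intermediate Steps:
Function('b')(n, w) = Mul(Pow(Add(5, w), -1), Add(n, Pow(Add(2, w), 2))) (Function('b')(n, w) = Mul(Add(n, Pow(Add(w, 2), 2)), Pow(Add(w, 5), -1)) = Mul(Add(n, Pow(Add(2, w), 2)), Pow(Add(5, w), -1)) = Mul(Pow(Add(5, w), -1), Add(n, Pow(Add(2, w), 2))))
Function('J')(v) = Add(-12, Mul(Pow(Add(5, v), -1), Add(v, Pow(Add(2, v), 2)))) (Function('J')(v) = Add(Mul(3, -4), Mul(Pow(Add(5, v), -1), Add(v, Pow(Add(2, v), 2)))) = Add(-12, Mul(Pow(Add(5, v), -1), Add(v, Pow(Add(2, v), 2)))))
Pow(Add(-24, Function('J')(-1)), 2) = Pow(Add(-24, Mul(Pow(Add(5, -1), -1), Add(-56, Pow(-1, 2), Mul(-7, -1)))), 2) = Pow(Add(-24, Mul(Pow(4, -1), Add(-56, 1, 7))), 2) = Pow(Add(-24, Mul(Rational(1, 4), -48)), 2) = Pow(Add(-24, -12), 2) = Pow(-36, 2) = 1296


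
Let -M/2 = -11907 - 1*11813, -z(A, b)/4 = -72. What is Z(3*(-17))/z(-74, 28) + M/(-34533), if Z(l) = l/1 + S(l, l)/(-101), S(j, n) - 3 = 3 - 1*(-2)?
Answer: -173121163/111610656 ≈ -1.5511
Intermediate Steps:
z(A, b) = 288 (z(A, b) = -4*(-72) = 288)
M = 47440 (M = -2*(-11907 - 1*11813) = -2*(-11907 - 11813) = -2*(-23720) = 47440)
S(j, n) = 8 (S(j, n) = 3 + (3 - 1*(-2)) = 3 + (3 + 2) = 3 + 5 = 8)
Z(l) = -8/101 + l (Z(l) = l/1 + 8/(-101) = l*1 + 8*(-1/101) = l - 8/101 = -8/101 + l)
Z(3*(-17))/z(-74, 28) + M/(-34533) = (-8/101 + 3*(-17))/288 + 47440/(-34533) = (-8/101 - 51)*(1/288) + 47440*(-1/34533) = -5159/101*1/288 - 47440/34533 = -5159/29088 - 47440/34533 = -173121163/111610656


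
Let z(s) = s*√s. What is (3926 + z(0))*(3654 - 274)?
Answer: 13269880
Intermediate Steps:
z(s) = s^(3/2)
(3926 + z(0))*(3654 - 274) = (3926 + 0^(3/2))*(3654 - 274) = (3926 + 0)*3380 = 3926*3380 = 13269880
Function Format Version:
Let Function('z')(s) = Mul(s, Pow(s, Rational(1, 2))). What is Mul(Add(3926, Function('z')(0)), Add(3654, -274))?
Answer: 13269880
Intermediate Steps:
Function('z')(s) = Pow(s, Rational(3, 2))
Mul(Add(3926, Function('z')(0)), Add(3654, -274)) = Mul(Add(3926, Pow(0, Rational(3, 2))), Add(3654, -274)) = Mul(Add(3926, 0), 3380) = Mul(3926, 3380) = 13269880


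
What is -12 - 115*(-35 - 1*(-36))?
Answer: -127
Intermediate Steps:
-12 - 115*(-35 - 1*(-36)) = -12 - 115*(-35 + 36) = -12 - 115*1 = -12 - 115 = -127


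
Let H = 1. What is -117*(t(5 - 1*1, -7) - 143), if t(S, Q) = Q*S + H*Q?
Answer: 20826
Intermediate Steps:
t(S, Q) = Q + Q*S (t(S, Q) = Q*S + 1*Q = Q*S + Q = Q + Q*S)
-117*(t(5 - 1*1, -7) - 143) = -117*(-7*(1 + (5 - 1*1)) - 143) = -117*(-7*(1 + (5 - 1)) - 143) = -117*(-7*(1 + 4) - 143) = -117*(-7*5 - 143) = -117*(-35 - 143) = -117*(-178) = 20826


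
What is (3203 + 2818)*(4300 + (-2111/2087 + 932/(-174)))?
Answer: 1564638135507/60523 ≈ 2.5852e+7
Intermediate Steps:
(3203 + 2818)*(4300 + (-2111/2087 + 932/(-174))) = 6021*(4300 + (-2111*1/2087 + 932*(-1/174))) = 6021*(4300 + (-2111/2087 - 466/87)) = 6021*(4300 - 1156199/181569) = 6021*(779590501/181569) = 1564638135507/60523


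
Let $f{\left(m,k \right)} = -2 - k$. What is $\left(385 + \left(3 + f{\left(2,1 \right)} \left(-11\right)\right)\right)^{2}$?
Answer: $177241$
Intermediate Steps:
$\left(385 + \left(3 + f{\left(2,1 \right)} \left(-11\right)\right)\right)^{2} = \left(385 + \left(3 + \left(-2 - 1\right) \left(-11\right)\right)\right)^{2} = \left(385 + \left(3 - -33\right)\right)^{2} = \left(385 + \left(3 + 33\right)\right)^{2} = \left(385 + 36\right)^{2} = 421^{2} = 177241$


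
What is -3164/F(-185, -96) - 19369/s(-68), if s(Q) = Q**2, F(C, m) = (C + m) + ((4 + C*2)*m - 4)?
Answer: -689659355/161151024 ≈ -4.2796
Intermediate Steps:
F(C, m) = -4 + C + m + m*(4 + 2*C) (F(C, m) = (C + m) + ((4 + 2*C)*m - 4) = (C + m) + (m*(4 + 2*C) - 4) = (C + m) + (-4 + m*(4 + 2*C)) = -4 + C + m + m*(4 + 2*C))
-3164/F(-185, -96) - 19369/s(-68) = -3164/(-4 - 185 + 5*(-96) + 2*(-185)*(-96)) - 19369/((-68)**2) = -3164/(-4 - 185 - 480 + 35520) - 19369/4624 = -3164/34851 - 19369*1/4624 = -3164*1/34851 - 19369/4624 = -3164/34851 - 19369/4624 = -689659355/161151024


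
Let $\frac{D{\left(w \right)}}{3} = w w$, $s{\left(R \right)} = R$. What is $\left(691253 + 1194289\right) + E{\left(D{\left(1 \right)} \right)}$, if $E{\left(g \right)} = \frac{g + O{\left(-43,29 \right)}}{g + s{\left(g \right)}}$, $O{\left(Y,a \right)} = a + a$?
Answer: $\frac{11313313}{6} \approx 1.8856 \cdot 10^{6}$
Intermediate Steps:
$O{\left(Y,a \right)} = 2 a$
$D{\left(w \right)} = 3 w^{2}$ ($D{\left(w \right)} = 3 w w = 3 w^{2}$)
$E{\left(g \right)} = \frac{58 + g}{2 g}$ ($E{\left(g \right)} = \frac{g + 2 \cdot 29}{g + g} = \frac{g + 58}{2 g} = \left(58 + g\right) \frac{1}{2 g} = \frac{58 + g}{2 g}$)
$\left(691253 + 1194289\right) + E{\left(D{\left(1 \right)} \right)} = \left(691253 + 1194289\right) + \frac{58 + 3 \cdot 1^{2}}{2 \cdot 3 \cdot 1^{2}} = 1885542 + \frac{58 + 3 \cdot 1}{2 \cdot 3 \cdot 1} = 1885542 + \frac{58 + 3}{2 \cdot 3} = 1885542 + \frac{1}{2} \cdot \frac{1}{3} \cdot 61 = 1885542 + \frac{61}{6} = \frac{11313313}{6}$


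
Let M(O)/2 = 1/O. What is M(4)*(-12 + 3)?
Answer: -9/2 ≈ -4.5000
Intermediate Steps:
M(O) = 2/O (M(O) = 2*(1/O) = 2/O)
M(4)*(-12 + 3) = (2/4)*(-12 + 3) = (2*(¼))*(-9) = (½)*(-9) = -9/2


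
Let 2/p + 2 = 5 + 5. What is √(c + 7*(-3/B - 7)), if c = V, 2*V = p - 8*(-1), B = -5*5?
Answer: I*√17614/20 ≈ 6.6359*I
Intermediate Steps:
B = -25
p = ¼ (p = 2/(-2 + (5 + 5)) = 2/(-2 + 10) = 2/8 = 2*(⅛) = ¼ ≈ 0.25000)
V = 33/8 (V = (¼ - 8*(-1))/2 = (¼ + 8)/2 = (½)*(33/4) = 33/8 ≈ 4.1250)
c = 33/8 ≈ 4.1250
√(c + 7*(-3/B - 7)) = √(33/8 + 7*(-3/(-25) - 7)) = √(33/8 + 7*(-3*(-1/25) - 7)) = √(33/8 + 7*(3/25 - 7)) = √(33/8 + 7*(-172/25)) = √(33/8 - 1204/25) = √(-8807/200) = I*√17614/20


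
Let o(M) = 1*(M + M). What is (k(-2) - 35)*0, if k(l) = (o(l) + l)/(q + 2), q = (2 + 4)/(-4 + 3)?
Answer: 0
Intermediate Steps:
o(M) = 2*M (o(M) = 1*(2*M) = 2*M)
q = -6 (q = 6/(-1) = 6*(-1) = -6)
k(l) = -3*l/4 (k(l) = (2*l + l)/(-6 + 2) = (3*l)/(-4) = (3*l)*(-1/4) = -3*l/4)
(k(-2) - 35)*0 = (-3/4*(-2) - 35)*0 = (3/2 - 35)*0 = -67/2*0 = 0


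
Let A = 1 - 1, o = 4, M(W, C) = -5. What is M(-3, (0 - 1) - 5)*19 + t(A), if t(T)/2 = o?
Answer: -87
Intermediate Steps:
A = 0
t(T) = 8 (t(T) = 2*4 = 8)
M(-3, (0 - 1) - 5)*19 + t(A) = -5*19 + 8 = -95 + 8 = -87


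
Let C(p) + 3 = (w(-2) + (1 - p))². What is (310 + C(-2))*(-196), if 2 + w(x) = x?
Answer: -60368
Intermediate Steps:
w(x) = -2 + x
C(p) = -3 + (-3 - p)² (C(p) = -3 + ((-2 - 2) + (1 - p))² = -3 + (-4 + (1 - p))² = -3 + (-3 - p)²)
(310 + C(-2))*(-196) = (310 + (-3 + (3 - 2)²))*(-196) = (310 + (-3 + 1²))*(-196) = (310 + (-3 + 1))*(-196) = (310 - 2)*(-196) = 308*(-196) = -60368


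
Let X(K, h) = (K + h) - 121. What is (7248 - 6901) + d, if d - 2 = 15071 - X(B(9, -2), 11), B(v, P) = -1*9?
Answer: 15539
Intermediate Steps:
B(v, P) = -9
X(K, h) = -121 + K + h
d = 15192 (d = 2 + (15071 - (-121 - 9 + 11)) = 2 + (15071 - 1*(-119)) = 2 + (15071 + 119) = 2 + 15190 = 15192)
(7248 - 6901) + d = (7248 - 6901) + 15192 = 347 + 15192 = 15539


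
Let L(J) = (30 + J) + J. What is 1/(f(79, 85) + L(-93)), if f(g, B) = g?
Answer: -1/77 ≈ -0.012987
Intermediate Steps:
L(J) = 30 + 2*J
1/(f(79, 85) + L(-93)) = 1/(79 + (30 + 2*(-93))) = 1/(79 + (30 - 186)) = 1/(79 - 156) = 1/(-77) = -1/77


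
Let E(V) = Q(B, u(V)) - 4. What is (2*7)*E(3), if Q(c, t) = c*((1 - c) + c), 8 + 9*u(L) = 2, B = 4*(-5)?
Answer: -336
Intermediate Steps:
B = -20
u(L) = -⅔ (u(L) = -8/9 + (⅑)*2 = -8/9 + 2/9 = -⅔)
Q(c, t) = c (Q(c, t) = c*1 = c)
E(V) = -24 (E(V) = -20 - 4 = -24)
(2*7)*E(3) = (2*7)*(-24) = 14*(-24) = -336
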